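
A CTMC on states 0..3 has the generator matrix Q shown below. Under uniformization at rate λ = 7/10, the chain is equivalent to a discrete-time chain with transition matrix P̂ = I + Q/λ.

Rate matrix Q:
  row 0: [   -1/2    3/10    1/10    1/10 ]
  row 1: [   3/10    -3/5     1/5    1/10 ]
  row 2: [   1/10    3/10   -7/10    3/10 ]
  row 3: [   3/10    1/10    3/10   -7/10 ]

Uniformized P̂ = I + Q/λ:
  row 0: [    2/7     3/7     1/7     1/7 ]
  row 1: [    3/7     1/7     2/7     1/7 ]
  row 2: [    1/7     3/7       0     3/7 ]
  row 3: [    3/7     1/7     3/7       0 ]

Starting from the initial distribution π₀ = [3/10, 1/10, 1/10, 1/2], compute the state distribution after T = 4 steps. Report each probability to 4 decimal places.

t=0: π = [0.3000, 0.1000, 0.1000, 0.5000]
t=1: π = [0.3571, 0.2571, 0.2857, 0.1000]
t=2: π = [0.2959, 0.3265, 0.1673, 0.2102]
t=3: π = [0.3385, 0.2752, 0.2257, 0.1606]
t=4: π = [0.3157, 0.3040, 0.1958, 0.1844]

π = [0.3157, 0.3040, 0.1958, 0.1844]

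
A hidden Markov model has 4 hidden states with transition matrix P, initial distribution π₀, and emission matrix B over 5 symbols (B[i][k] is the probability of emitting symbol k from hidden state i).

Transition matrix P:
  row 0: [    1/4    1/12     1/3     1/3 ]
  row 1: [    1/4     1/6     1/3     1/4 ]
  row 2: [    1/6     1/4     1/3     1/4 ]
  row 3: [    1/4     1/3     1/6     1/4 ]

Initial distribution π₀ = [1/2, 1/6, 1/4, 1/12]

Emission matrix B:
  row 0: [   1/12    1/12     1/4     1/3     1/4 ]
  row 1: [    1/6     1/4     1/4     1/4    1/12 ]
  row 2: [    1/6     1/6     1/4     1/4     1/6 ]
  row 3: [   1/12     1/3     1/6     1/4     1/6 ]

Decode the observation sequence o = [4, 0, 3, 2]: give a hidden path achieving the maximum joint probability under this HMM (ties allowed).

path = [0, 2, 2, 2]

t=0: δ = [1.250e-01, 1.389e-02, 4.167e-02, 1.389e-02]  (obs o_0=4)
t=1: δ = [2.604e-03, 1.736e-03, 6.944e-03, 3.472e-03]  ψ = [0, 0, 0, 0]  (obs o_1=0)
t=2: δ = [3.858e-04, 4.340e-04, 5.787e-04, 4.340e-04]  ψ = [2, 2, 2, 2]  (obs o_2=3)
t=3: δ = [2.713e-05, 3.617e-05, 4.823e-05, 2.411e-05]  ψ = [1, 2, 2, 2]  (obs o_3=2)
backtrack: best end state = 2; path = [0, 2, 2, 2]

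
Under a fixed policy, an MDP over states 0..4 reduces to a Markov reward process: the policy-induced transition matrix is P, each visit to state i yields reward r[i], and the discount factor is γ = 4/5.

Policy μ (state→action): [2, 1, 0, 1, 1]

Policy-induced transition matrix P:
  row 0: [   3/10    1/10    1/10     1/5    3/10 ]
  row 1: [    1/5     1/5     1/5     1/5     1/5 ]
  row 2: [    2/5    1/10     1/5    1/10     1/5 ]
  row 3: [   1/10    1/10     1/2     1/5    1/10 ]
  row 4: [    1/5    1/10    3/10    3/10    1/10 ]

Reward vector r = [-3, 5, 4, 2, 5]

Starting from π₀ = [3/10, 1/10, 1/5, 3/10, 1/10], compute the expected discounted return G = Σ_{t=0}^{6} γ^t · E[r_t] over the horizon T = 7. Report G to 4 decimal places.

t=0: π = [0.3000, 0.1000, 0.2000, 0.3000, 0.1000], E[r] = 1.5000, γ^t·E[r] = 1.500000, running G = 1.500000
t=1: π = [0.2400, 0.1100, 0.2700, 0.1900, 0.1900], E[r] = 2.2400, γ^t·E[r] = 1.792000, running G = 3.292000
t=2: π = [0.2590, 0.1110, 0.2520, 0.1920, 0.1860], E[r] = 2.1000, γ^t·E[r] = 1.344000, running G = 4.636000
t=3: π = [0.2571, 0.1111, 0.2503, 0.1934, 0.1881], E[r] = 2.1127, γ^t·E[r] = 1.081702, running G = 5.717702
t=4: π = [0.2564, 0.1111, 0.2511, 0.1938, 0.1876], E[r] = 2.1161, γ^t·E[r] = 0.866755, running G = 6.584457
t=5: π = [0.2565, 0.1111, 0.2512, 0.1936, 0.1875], E[r] = 2.1159, γ^t·E[r] = 0.693341, running G = 7.277798
t=6: π = [0.2565, 0.1111, 0.2512, 0.1936, 0.1875], E[r] = 2.1157, γ^t·E[r] = 0.554606, running G = 7.832404

G = 7.8324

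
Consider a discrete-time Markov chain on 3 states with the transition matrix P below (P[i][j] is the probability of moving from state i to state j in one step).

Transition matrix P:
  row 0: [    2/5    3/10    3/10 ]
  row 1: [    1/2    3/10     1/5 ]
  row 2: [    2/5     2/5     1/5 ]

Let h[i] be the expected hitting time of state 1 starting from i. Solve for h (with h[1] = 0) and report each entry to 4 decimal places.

h = [3.0556, 0.0000, 2.7778]

First-step conditioning: h[1] = 0; for i ≠ 1, h[i] = 1 + Σ_k P[i][k]·h[k].
  h[0] = 1 + 2/5·h[0] + 3/10·h[2]
  h[2] = 1 + 2/5·h[0] + 1/5·h[2]
Solving the 2×2 linear system over states ≠ 1 gives exactly h = [55/18, 0, 25/9] (h[1] = 0 is the target).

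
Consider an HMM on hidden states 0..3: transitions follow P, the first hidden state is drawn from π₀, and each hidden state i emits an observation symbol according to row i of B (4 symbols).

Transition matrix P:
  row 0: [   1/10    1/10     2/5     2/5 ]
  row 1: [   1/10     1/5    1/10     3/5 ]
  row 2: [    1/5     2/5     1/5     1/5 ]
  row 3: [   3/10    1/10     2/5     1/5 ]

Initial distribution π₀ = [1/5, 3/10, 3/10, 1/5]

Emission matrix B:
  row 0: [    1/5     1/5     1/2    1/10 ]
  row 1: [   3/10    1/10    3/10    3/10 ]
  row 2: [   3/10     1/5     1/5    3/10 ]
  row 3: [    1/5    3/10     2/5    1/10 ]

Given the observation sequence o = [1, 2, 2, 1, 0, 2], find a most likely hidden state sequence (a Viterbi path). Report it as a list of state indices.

t=0: δ = [4.000e-02, 3.000e-02, 6.000e-02, 6.000e-02]  (obs o_0=1)
t=1: δ = [9.000e-03, 7.200e-03, 4.800e-03, 7.200e-03]  ψ = [3, 2, 3, 1]  (obs o_1=2)
t=2: δ = [1.080e-03, 5.760e-04, 7.200e-04, 1.728e-03]  ψ = [3, 2, 0, 1]  (obs o_2=2)
t=3: δ = [1.037e-04, 2.880e-05, 1.382e-04, 1.296e-04]  ψ = [3, 2, 3, 0]  (obs o_3=1)
t=4: δ = [7.776e-06, 1.659e-05, 1.555e-05, 8.294e-06]  ψ = [3, 2, 3, 0]  (obs o_4=0)
t=5: δ = [1.555e-06, 1.866e-06, 6.636e-07, 3.981e-06]  ψ = [2, 2, 3, 1]  (obs o_5=2)
backtrack: best end state = 3; path = [2, 1, 3, 2, 1, 3]

path = [2, 1, 3, 2, 1, 3]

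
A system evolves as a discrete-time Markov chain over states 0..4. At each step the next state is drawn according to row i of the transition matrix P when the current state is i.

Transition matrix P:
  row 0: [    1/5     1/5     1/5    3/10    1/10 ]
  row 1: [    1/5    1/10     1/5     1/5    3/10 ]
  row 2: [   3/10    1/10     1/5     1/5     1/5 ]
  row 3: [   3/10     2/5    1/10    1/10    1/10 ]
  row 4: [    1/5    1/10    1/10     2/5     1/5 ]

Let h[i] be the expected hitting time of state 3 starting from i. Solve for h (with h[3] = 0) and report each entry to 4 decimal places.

h = [3.5321, 3.7712, 3.8163, 0.0000, 3.0815]

First-step conditioning: h[3] = 0; for i ≠ 3, h[i] = 1 + Σ_k P[i][k]·h[k].
  h[0] = 1 + 1/5·h[0] + 1/5·h[1] + 1/5·h[2] + 1/10·h[4]
  h[1] = 1 + 1/5·h[0] + 1/10·h[1] + 1/5·h[2] + 3/10·h[4]
  h[2] = 1 + 3/10·h[0] + 1/10·h[1] + 1/5·h[2] + 1/5·h[4]
  h[4] = 1 + 1/5·h[0] + 1/10·h[1] + 1/10·h[2] + 1/5·h[4]
Solving the 4×4 linear system over states ≠ 3 gives exactly h = [2038/577, 2176/577, 2202/577, 0, 1778/577] (h[3] = 0 is the target).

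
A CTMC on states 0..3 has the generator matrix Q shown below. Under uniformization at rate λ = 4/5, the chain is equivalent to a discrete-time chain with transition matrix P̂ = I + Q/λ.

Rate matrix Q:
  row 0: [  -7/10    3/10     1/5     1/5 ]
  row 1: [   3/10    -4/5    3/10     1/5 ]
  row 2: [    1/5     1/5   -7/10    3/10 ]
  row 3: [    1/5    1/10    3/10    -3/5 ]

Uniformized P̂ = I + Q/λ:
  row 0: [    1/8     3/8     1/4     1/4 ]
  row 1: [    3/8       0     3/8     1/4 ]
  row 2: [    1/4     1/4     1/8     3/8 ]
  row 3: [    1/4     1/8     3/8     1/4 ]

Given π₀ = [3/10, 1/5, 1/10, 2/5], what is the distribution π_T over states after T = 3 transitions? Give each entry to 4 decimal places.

π = [0.2445, 0.1943, 0.2777, 0.2834]

t=0: π = [0.3000, 0.2000, 0.1000, 0.4000]
t=1: π = [0.2375, 0.1875, 0.3125, 0.2625]
t=2: π = [0.2438, 0.2000, 0.2672, 0.2891]
t=3: π = [0.2445, 0.1943, 0.2777, 0.2834]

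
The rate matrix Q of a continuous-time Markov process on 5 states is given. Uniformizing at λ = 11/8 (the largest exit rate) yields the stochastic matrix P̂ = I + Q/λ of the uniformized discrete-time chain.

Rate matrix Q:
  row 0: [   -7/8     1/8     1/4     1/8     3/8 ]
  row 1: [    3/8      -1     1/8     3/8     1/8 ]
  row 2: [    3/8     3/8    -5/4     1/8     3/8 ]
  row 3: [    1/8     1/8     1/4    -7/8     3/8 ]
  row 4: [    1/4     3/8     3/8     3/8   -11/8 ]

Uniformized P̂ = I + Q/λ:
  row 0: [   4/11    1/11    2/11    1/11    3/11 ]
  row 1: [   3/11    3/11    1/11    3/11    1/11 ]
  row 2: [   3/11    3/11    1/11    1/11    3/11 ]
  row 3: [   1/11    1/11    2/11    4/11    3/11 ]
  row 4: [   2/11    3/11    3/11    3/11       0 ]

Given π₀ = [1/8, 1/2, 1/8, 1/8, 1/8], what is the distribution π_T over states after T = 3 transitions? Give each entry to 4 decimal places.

π = [0.2363, 0.1886, 0.1677, 0.2202, 0.1872]

t=0: π = [0.1250, 0.5000, 0.1250, 0.1250, 0.1250]
t=1: π = [0.2500, 0.2273, 0.1364, 0.2386, 0.1477]
t=2: π = [0.2386, 0.1839, 0.1622, 0.2242, 0.1911]
t=3: π = [0.2363, 0.1886, 0.1677, 0.2202, 0.1872]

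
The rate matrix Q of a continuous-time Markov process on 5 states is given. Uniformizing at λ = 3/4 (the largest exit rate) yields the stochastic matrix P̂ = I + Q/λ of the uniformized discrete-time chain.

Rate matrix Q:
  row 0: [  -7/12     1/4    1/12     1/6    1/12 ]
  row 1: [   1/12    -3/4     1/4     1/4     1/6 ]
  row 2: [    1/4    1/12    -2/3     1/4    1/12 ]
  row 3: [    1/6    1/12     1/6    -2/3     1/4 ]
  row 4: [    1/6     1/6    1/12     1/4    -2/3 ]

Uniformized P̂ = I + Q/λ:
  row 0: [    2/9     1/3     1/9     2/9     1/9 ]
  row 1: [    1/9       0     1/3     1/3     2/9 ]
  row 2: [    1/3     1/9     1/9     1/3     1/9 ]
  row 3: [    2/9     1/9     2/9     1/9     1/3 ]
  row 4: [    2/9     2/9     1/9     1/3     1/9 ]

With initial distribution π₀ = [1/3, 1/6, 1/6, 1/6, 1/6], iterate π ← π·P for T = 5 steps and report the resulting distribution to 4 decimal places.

t=0: π = [0.3333, 0.1667, 0.1667, 0.1667, 0.1667]
t=1: π = [0.2222, 0.1852, 0.1667, 0.2593, 0.1667]
t=2: π = [0.2202, 0.1584, 0.1811, 0.2510, 0.1893]
t=3: π = [0.2247, 0.1635, 0.1742, 0.2531, 0.1845]
t=4: π = [0.2234, 0.1634, 0.1756, 0.2521, 0.1855]
t=5: π = [0.2236, 0.1632, 0.1754, 0.2525, 0.1853]

π = [0.2236, 0.1632, 0.1754, 0.2525, 0.1853]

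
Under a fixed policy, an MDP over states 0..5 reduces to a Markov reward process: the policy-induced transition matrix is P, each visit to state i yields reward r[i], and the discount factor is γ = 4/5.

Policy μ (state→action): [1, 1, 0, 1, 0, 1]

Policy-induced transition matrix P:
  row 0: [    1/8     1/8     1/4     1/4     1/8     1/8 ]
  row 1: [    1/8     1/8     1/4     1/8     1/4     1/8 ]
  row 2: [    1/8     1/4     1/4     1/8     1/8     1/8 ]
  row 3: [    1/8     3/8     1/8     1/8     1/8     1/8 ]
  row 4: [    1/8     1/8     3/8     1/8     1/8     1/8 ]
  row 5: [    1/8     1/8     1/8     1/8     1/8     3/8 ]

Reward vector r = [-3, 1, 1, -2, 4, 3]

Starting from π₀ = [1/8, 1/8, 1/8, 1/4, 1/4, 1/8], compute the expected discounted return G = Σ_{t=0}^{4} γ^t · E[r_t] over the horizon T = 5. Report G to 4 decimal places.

t=0: π = [0.1250, 0.1250, 0.1250, 0.2500, 0.2500, 0.1250], E[r] = 0.7500, γ^t·E[r] = 0.750000, running G = 0.750000
t=1: π = [0.1250, 0.2031, 0.2344, 0.1406, 0.1406, 0.1563], E[r] = 0.8125, γ^t·E[r] = 0.650000, running G = 1.400000
t=2: π = [0.1250, 0.1895, 0.2305, 0.1406, 0.1504, 0.1641], E[r] = 0.8574, γ^t·E[r] = 0.548750, running G = 1.948750
t=3: π = [0.1250, 0.1890, 0.2307, 0.1406, 0.1487, 0.1660], E[r] = 0.8562, γ^t·E[r] = 0.438375, running G = 2.387125
t=4: π = [0.1250, 0.1890, 0.2303, 0.1406, 0.1486, 0.1665], E[r] = 0.8570, γ^t·E[r] = 0.351025, running G = 2.738150

G = 2.7382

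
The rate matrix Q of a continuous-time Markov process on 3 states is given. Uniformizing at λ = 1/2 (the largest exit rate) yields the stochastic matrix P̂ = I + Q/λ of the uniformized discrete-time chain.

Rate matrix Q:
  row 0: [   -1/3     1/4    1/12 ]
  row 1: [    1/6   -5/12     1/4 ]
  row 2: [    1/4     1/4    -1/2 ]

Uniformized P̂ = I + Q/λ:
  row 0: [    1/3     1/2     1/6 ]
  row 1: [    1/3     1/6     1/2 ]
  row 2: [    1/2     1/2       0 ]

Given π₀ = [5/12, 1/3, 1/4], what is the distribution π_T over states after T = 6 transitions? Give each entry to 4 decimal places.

t=0: π = [0.4167, 0.3333, 0.2500]
t=1: π = [0.3750, 0.3889, 0.2361]
t=2: π = [0.3727, 0.3704, 0.2569]
t=3: π = [0.3762, 0.3765, 0.2473]
t=4: π = [0.3745, 0.3745, 0.2510]
t=5: π = [0.3752, 0.3752, 0.2497]
t=6: π = [0.3749, 0.3749, 0.2501]

π = [0.3749, 0.3749, 0.2501]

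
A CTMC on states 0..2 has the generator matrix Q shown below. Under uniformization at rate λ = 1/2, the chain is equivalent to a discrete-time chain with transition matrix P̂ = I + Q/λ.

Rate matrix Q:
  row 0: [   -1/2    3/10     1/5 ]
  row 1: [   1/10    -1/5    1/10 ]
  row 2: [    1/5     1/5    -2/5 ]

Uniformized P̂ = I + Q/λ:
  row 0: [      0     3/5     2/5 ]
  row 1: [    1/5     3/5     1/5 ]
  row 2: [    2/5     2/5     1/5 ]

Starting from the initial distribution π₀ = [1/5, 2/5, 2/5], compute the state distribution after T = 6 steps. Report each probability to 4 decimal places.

t=0: π = [0.2000, 0.4000, 0.4000]
t=1: π = [0.2400, 0.5200, 0.2400]
t=2: π = [0.2000, 0.5520, 0.2480]
t=3: π = [0.2096, 0.5504, 0.2400]
t=4: π = [0.2061, 0.5520, 0.2419]
t=5: π = [0.2072, 0.5516, 0.2412]
t=6: π = [0.2068, 0.5518, 0.2414]

π = [0.2068, 0.5518, 0.2414]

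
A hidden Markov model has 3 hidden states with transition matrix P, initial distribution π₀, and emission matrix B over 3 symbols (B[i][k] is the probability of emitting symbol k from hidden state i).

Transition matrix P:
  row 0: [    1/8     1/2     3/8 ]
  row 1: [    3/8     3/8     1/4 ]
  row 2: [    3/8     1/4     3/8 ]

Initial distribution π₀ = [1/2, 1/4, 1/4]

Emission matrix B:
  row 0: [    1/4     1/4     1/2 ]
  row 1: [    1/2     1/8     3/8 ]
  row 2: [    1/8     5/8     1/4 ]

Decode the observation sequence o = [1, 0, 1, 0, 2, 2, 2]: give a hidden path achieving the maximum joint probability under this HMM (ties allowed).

t=0: δ = [1.250e-01, 3.125e-02, 1.562e-01]  (obs o_0=1)
t=1: δ = [1.465e-02, 3.125e-02, 7.324e-03]  ψ = [2, 0, 2]  (obs o_1=0)
t=2: δ = [2.930e-03, 1.465e-03, 4.883e-03]  ψ = [1, 1, 1]  (obs o_2=1)
t=3: δ = [4.578e-04, 7.324e-04, 2.289e-04]  ψ = [2, 0, 2]  (obs o_3=0)
t=4: δ = [1.373e-04, 1.030e-04, 4.578e-05]  ψ = [1, 1, 1]  (obs o_4=2)
t=5: δ = [1.931e-05, 2.575e-05, 1.287e-05]  ψ = [1, 0, 0]  (obs o_5=2)
t=6: δ = [4.828e-06, 3.621e-06, 1.810e-06]  ψ = [1, 0, 0]  (obs o_6=2)
backtrack: best end state = 0; path = [0, 1, 0, 1, 0, 1, 0]

path = [0, 1, 0, 1, 0, 1, 0]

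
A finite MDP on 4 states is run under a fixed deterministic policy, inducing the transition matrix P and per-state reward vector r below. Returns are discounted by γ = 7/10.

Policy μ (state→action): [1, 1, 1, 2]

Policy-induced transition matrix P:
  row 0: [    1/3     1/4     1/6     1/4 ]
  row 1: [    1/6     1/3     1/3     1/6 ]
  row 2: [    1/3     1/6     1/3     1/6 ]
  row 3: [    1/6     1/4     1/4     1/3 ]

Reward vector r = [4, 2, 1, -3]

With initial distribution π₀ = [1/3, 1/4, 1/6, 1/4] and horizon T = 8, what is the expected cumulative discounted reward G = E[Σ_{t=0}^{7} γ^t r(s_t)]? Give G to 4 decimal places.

t=0: π = [0.3333, 0.2500, 0.1667, 0.2500], E[r] = 1.2500, γ^t·E[r] = 1.250000, running G = 1.250000
t=1: π = [0.2500, 0.2569, 0.2569, 0.2361], E[r] = 1.0625, γ^t·E[r] = 0.743750, running G = 1.993750
t=2: π = [0.2512, 0.2500, 0.2720, 0.2269], E[r] = 1.0961, γ^t·E[r] = 0.537072, running G = 2.530822
t=3: π = [0.2539, 0.2482, 0.2726, 0.2254], E[r] = 1.1081, γ^t·E[r] = 0.380086, running G = 2.910907
t=4: π = [0.2544, 0.2480, 0.2722, 0.2254], E[r] = 1.1096, γ^t·E[r] = 0.266421, running G = 3.177328
t=5: π = [0.2544, 0.2480, 0.2722, 0.2254], E[r] = 1.1096, γ^t·E[r] = 0.186486, running G = 3.363814
t=6: π = [0.2544, 0.2480, 0.2721, 0.2254], E[r] = 1.1095, γ^t·E[r] = 0.130533, running G = 3.494347
t=7: π = [0.2544, 0.2480, 0.2721, 0.2254], E[r] = 1.1095, γ^t·E[r] = 0.091372, running G = 3.585719

G = 3.5857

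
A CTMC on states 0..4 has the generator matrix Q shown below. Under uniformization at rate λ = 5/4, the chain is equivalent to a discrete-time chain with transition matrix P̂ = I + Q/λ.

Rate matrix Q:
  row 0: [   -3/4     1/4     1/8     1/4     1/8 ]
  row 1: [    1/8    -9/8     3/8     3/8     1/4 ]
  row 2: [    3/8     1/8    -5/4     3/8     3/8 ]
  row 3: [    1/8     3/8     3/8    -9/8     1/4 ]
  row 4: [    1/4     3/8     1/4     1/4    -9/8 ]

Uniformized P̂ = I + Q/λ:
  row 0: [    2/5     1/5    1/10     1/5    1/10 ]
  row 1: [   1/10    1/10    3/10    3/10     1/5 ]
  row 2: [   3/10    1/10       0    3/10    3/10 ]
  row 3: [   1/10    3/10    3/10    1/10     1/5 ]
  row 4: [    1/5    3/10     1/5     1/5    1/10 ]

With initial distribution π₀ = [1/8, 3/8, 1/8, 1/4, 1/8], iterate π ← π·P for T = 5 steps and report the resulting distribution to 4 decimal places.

π = [0.2206, 0.2012, 0.1831, 0.2167, 0.1784]

t=0: π = [0.1250, 0.3750, 0.1250, 0.2500, 0.1250]
t=1: π = [0.1750, 0.1875, 0.2250, 0.2250, 0.1875]
t=2: π = [0.2163, 0.2000, 0.1788, 0.2188, 0.1863]
t=3: π = [0.2193, 0.2026, 0.1845, 0.2160, 0.1776]
t=4: π = [0.2204, 0.2007, 0.1830, 0.2171, 0.1788]
t=5: π = [0.2206, 0.2012, 0.1831, 0.2167, 0.1784]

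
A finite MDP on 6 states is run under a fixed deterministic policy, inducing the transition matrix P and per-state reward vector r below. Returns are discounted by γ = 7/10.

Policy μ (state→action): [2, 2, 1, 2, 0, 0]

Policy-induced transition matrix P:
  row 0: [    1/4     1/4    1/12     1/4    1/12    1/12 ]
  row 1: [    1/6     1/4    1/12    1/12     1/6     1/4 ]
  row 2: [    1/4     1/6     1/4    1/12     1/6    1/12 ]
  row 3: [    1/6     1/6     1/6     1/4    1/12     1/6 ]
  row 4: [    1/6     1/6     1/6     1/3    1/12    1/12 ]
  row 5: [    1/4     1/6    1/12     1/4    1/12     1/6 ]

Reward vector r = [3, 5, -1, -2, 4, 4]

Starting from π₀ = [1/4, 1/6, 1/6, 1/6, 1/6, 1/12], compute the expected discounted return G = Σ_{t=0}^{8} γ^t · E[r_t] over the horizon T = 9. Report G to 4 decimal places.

t=0: π = [0.2500, 0.1667, 0.1667, 0.1667, 0.1667, 0.0833], E[r] = 2.0833, γ^t·E[r] = 2.083333, running G = 2.083333
t=1: π = [0.2083, 0.2014, 0.1389, 0.2083, 0.1111, 0.1319], E[r] = 2.0486, γ^t·E[r] = 1.434028, running G = 3.517361
t=2: π = [0.2066, 0.2008, 0.1331, 0.2025, 0.1117, 0.1453], E[r] = 2.1134, γ^t·E[r] = 1.035579, running G = 4.552940
t=3: π = [0.2071, 0.2006, 0.1317, 0.2037, 0.1112, 0.1458], E[r] = 2.1131, γ^t·E[r] = 0.724789, running G = 5.277729
t=4: π = [0.2070, 0.2006, 0.1315, 0.2039, 0.1110, 0.1459], E[r] = 2.1127, γ^t·E[r] = 0.507270, running G = 5.784999
t=5: π = [0.2070, 0.2006, 0.1315, 0.2039, 0.1110, 0.1459], E[r] = 2.1128, γ^t·E[r] = 0.355094, running G = 6.140093
t=6: π = [0.2070, 0.2006, 0.1315, 0.2039, 0.1110, 0.1459], E[r] = 2.1128, γ^t·E[r] = 0.248566, running G = 6.388658
t=7: π = [0.2070, 0.2006, 0.1315, 0.2039, 0.1110, 0.1459], E[r] = 2.1128, γ^t·E[r] = 0.173996, running G = 6.562654
t=8: π = [0.2070, 0.2006, 0.1315, 0.2039, 0.1110, 0.1459], E[r] = 2.1128, γ^t·E[r] = 0.121797, running G = 6.684452

G = 6.6845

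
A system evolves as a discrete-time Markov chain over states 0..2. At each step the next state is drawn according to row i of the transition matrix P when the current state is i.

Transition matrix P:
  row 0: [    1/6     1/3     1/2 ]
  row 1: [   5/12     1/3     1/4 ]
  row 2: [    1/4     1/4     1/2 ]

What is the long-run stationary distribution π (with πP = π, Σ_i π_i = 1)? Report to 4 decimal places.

Balance equations π_j = Σ_i π_i·P[i][j]:
  π_0 = 1/6·π_0 + 5/12·π_1 + 1/4·π_2
  π_1 = 1/3·π_0 + 1/3·π_1 + 1/4·π_2
  normalize: π_0 + π_1 + π_2 = 1
Solving the linear system gives exactly π = [13/47, 14/47, 20/47].

π = [0.2766, 0.2979, 0.4255]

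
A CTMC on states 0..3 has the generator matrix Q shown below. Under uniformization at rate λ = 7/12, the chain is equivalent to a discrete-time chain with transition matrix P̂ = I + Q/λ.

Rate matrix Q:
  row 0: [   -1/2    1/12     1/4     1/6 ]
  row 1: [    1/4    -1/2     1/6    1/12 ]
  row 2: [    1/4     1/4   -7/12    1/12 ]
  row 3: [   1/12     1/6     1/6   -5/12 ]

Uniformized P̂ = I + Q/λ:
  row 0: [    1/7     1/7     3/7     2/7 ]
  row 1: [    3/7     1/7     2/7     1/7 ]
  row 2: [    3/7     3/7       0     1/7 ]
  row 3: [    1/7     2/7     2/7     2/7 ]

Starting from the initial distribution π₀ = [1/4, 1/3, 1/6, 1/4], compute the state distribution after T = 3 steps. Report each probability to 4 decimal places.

π = [0.2857, 0.2444, 0.2556, 0.2143]

t=0: π = [0.2500, 0.3333, 0.1667, 0.2500]
t=1: π = [0.2857, 0.2262, 0.2738, 0.2143]
t=2: π = [0.2857, 0.2517, 0.2483, 0.2143]
t=3: π = [0.2857, 0.2444, 0.2556, 0.2143]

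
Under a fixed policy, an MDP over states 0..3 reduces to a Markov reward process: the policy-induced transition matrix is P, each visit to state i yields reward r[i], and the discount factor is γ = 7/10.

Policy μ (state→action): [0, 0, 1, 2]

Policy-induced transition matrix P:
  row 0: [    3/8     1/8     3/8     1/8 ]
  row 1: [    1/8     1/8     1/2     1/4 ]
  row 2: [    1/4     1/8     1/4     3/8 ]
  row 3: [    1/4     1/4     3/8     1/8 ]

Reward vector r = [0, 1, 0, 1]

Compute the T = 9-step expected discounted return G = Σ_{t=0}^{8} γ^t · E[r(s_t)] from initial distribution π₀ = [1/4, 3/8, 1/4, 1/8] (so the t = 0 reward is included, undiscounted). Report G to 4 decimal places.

t=0: π = [0.2500, 0.3750, 0.2500, 0.1250], E[r] = 0.5000, γ^t·E[r] = 0.500000, running G = 0.500000
t=1: π = [0.2344, 0.1406, 0.3906, 0.2344], E[r] = 0.3750, γ^t·E[r] = 0.262500, running G = 0.762500
t=2: π = [0.2617, 0.1543, 0.3438, 0.2402], E[r] = 0.3945, γ^t·E[r] = 0.193320, running G = 0.955820
t=3: π = [0.2634, 0.1550, 0.3513, 0.2302], E[r] = 0.3853, γ^t·E[r] = 0.132142, running G = 1.087962
t=4: π = [0.2635, 0.1538, 0.3505, 0.2322], E[r] = 0.3860, γ^t·E[r] = 0.092675, running G = 1.180638
t=5: π = [0.2637, 0.1540, 0.3504, 0.2318], E[r] = 0.3859, γ^t·E[r] = 0.064852, running G = 1.245490
t=6: π = [0.2637, 0.1540, 0.3505, 0.2319], E[r] = 0.3858, γ^t·E[r] = 0.045393, running G = 1.290883
t=7: π = [0.2637, 0.1540, 0.3504, 0.2319], E[r] = 0.3858, γ^t·E[r] = 0.031776, running G = 1.322659
t=8: π = [0.2637, 0.1540, 0.3504, 0.2319], E[r] = 0.3858, γ^t·E[r] = 0.022243, running G = 1.344902

G = 1.3449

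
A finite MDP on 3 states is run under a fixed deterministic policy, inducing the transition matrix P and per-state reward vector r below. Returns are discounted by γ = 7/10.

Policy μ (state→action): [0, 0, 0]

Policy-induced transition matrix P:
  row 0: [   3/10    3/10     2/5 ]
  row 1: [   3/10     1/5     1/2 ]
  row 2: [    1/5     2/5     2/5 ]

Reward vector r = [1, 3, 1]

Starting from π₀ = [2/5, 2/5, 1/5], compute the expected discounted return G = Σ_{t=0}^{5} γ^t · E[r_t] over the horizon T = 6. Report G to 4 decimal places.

G = 4.9110

t=0: π = [0.4000, 0.4000, 0.2000], E[r] = 1.8000, γ^t·E[r] = 1.800000, running G = 1.800000
t=1: π = [0.2800, 0.2800, 0.4400], E[r] = 1.5600, γ^t·E[r] = 1.092000, running G = 2.892000
t=2: π = [0.2560, 0.3160, 0.4280], E[r] = 1.6320, γ^t·E[r] = 0.799680, running G = 3.691680
t=3: π = [0.2572, 0.3112, 0.4316], E[r] = 1.6224, γ^t·E[r] = 0.556483, running G = 4.248163
t=4: π = [0.2568, 0.3120, 0.4311], E[r] = 1.6241, γ^t·E[r] = 0.389942, running G = 4.638105
t=5: π = [0.2569, 0.3119, 0.4312], E[r] = 1.6238, γ^t·E[r] = 0.272915, running G = 4.911020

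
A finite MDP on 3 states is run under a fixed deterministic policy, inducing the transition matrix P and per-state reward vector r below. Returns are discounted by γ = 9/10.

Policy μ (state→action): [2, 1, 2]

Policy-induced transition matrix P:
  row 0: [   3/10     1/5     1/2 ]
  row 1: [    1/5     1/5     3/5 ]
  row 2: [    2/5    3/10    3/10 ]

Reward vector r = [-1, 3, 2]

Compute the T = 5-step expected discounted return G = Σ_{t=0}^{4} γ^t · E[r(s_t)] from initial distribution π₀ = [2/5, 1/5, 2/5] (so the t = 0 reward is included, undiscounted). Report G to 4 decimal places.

t=0: π = [0.4000, 0.2000, 0.4000], E[r] = 1.0000, γ^t·E[r] = 1.000000, running G = 1.000000
t=1: π = [0.3200, 0.2400, 0.4400], E[r] = 1.2800, γ^t·E[r] = 1.152000, running G = 2.152000
t=2: π = [0.3200, 0.2440, 0.4360], E[r] = 1.2840, γ^t·E[r] = 1.040040, running G = 3.192040
t=3: π = [0.3192, 0.2436, 0.4372], E[r] = 1.2860, γ^t·E[r] = 0.937494, running G = 4.129534
t=4: π = [0.3194, 0.2437, 0.4369], E[r] = 1.2856, γ^t·E[r] = 0.843508, running G = 4.973042

G = 4.9730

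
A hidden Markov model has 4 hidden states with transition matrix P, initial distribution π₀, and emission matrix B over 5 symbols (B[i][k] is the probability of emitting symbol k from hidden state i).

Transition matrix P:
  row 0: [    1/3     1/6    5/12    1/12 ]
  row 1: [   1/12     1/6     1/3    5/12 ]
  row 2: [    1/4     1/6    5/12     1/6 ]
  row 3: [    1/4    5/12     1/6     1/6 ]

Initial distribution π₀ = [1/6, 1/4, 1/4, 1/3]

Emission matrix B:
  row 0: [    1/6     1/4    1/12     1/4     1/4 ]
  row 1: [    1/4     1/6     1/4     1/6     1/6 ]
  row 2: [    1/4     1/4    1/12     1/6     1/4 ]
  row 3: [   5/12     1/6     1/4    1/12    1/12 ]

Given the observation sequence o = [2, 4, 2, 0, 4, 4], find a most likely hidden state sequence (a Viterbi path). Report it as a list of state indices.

path = [3, 1, 3, 1, 2, 2]

t=0: δ = [1.389e-02, 6.250e-02, 2.083e-02, 8.333e-02]  (obs o_0=2)
t=1: δ = [5.208e-03, 5.787e-03, 5.208e-03, 2.170e-03]  ψ = [3, 3, 1, 1]  (obs o_1=4)
t=2: δ = [1.447e-04, 2.411e-04, 1.808e-04, 6.028e-04]  ψ = [0, 1, 0, 1]  (obs o_2=2)
t=3: δ = [2.512e-05, 6.279e-05, 2.512e-05, 4.186e-05]  ψ = [3, 3, 3, 1]  (obs o_3=0)
t=4: δ = [2.616e-06, 2.907e-06, 5.233e-06, 2.180e-06]  ψ = [3, 3, 1, 1]  (obs o_4=4)
t=5: δ = [3.270e-07, 1.514e-07, 5.451e-07, 1.009e-07]  ψ = [2, 3, 2, 1]  (obs o_5=4)
backtrack: best end state = 2; path = [3, 1, 3, 1, 2, 2]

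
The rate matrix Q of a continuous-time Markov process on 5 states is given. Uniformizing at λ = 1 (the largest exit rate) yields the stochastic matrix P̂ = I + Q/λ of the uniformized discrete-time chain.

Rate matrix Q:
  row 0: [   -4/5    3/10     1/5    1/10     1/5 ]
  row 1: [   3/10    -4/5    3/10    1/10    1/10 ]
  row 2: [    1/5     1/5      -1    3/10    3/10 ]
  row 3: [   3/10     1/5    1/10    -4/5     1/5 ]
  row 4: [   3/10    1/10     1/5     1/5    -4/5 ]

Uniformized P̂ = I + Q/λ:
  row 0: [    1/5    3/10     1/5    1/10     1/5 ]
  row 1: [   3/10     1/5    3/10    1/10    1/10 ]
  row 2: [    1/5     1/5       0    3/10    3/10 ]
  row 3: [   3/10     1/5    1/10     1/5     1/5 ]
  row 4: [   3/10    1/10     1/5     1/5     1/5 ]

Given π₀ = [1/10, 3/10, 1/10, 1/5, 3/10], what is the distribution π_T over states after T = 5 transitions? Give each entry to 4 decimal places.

π = [0.2574, 0.2060, 0.1697, 0.1706, 0.1963]

t=0: π = [0.1000, 0.3000, 0.1000, 0.2000, 0.3000]
t=1: π = [0.2800, 0.1800, 0.1900, 0.1700, 0.1800]
t=2: π = [0.2530, 0.2100, 0.1630, 0.1730, 0.2010]
t=3: π = [0.2584, 0.2052, 0.1711, 0.1700, 0.1953]
t=4: π = [0.2571, 0.2063, 0.1693, 0.1708, 0.1966]
t=5: π = [0.2574, 0.2060, 0.1697, 0.1706, 0.1963]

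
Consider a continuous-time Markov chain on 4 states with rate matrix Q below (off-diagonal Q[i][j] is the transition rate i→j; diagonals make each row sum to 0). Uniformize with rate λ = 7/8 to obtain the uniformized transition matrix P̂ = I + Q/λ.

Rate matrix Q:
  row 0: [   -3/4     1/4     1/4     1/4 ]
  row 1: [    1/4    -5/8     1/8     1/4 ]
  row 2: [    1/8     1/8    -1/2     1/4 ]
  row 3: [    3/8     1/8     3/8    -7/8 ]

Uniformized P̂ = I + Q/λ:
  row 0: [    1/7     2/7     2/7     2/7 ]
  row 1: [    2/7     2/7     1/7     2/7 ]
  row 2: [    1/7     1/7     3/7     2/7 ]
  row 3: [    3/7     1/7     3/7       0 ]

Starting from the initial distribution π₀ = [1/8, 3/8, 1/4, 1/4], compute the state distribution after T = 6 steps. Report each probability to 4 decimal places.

t=0: π = [0.1250, 0.3750, 0.2500, 0.2500]
t=1: π = [0.2679, 0.2143, 0.3036, 0.2143]
t=2: π = [0.2347, 0.2117, 0.3291, 0.2245]
t=3: π = [0.2372, 0.2066, 0.3345, 0.2216]
t=4: π = [0.2357, 0.2063, 0.3356, 0.2224]
t=5: π = [0.2359, 0.2060, 0.3360, 0.2222]
t=6: π = [0.2358, 0.2060, 0.3360, 0.2222]

π = [0.2358, 0.2060, 0.3360, 0.2222]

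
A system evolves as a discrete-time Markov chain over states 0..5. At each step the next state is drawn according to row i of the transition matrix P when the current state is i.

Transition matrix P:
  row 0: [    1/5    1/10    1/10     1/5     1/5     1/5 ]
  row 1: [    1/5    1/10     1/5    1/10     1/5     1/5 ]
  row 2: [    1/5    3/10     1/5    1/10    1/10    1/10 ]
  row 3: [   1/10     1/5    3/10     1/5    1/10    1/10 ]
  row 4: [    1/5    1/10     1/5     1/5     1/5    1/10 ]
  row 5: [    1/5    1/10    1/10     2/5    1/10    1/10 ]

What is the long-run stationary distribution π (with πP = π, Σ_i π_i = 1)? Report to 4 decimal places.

π = [0.1808, 0.1568, 0.1878, 0.1923, 0.1486, 0.1338]

Balance equations π_j = Σ_i π_i·P[i][j]:
  π_0 = 1/5·π_0 + 1/5·π_1 + 1/5·π_2 + 1/10·π_3 + 1/5·π_4 + 1/5·π_5
  π_1 = 1/10·π_0 + 1/10·π_1 + 3/10·π_2 + 1/5·π_3 + 1/10·π_4 + 1/10·π_5
  π_2 = 1/10·π_0 + 1/5·π_1 + 1/5·π_2 + 3/10·π_3 + 1/5·π_4 + 1/10·π_5
  π_3 = 1/5·π_0 + 1/10·π_1 + 1/10·π_2 + 1/5·π_3 + 1/5·π_4 + 2/5·π_5
  π_4 = 1/5·π_0 + 1/5·π_1 + 1/10·π_2 + 1/10·π_3 + 1/5·π_4 + 1/10·π_5
  normalize: π_0 + π_1 + π_2 + π_3 + π_4 + π_5 = 1
Solving the linear system gives exactly π = [18525/102478, 16067/102478, 19243/102478, 9853/51239, 7615/51239, 13707/102478].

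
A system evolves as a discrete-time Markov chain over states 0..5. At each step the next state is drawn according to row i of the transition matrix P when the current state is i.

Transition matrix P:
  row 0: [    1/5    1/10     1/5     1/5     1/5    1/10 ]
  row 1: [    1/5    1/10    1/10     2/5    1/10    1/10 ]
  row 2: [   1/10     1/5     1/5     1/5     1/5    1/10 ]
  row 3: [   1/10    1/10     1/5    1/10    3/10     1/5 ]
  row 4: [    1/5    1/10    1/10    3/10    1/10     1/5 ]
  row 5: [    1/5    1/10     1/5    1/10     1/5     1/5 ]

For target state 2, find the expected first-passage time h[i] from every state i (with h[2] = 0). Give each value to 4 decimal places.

h = [5.8521, 6.3934, 0.0000, 5.9003, 6.3880, 5.8467]

First-step conditioning: h[2] = 0; for i ≠ 2, h[i] = 1 + Σ_k P[i][k]·h[k].
  h[0] = 1 + 1/5·h[0] + 1/10·h[1] + 1/5·h[3] + 1/5·h[4] + 1/10·h[5]
  h[1] = 1 + 1/5·h[0] + 1/10·h[1] + 2/5·h[3] + 1/10·h[4] + 1/10·h[5]
  h[3] = 1 + 1/10·h[0] + 1/10·h[1] + 1/10·h[3] + 3/10·h[4] + 1/5·h[5]
  h[4] = 1 + 1/5·h[0] + 1/10·h[1] + 3/10·h[3] + 1/10·h[4] + 1/5·h[5]
  h[5] = 1 + 1/5·h[0] + 1/10·h[1] + 1/10·h[3] + 1/5·h[4] + 1/5·h[5]
Solving the 5×5 linear system over states ≠ 2 gives exactly h = [1820/311, 5965/933, 0, 1835/311, 5960/933, 5455/933] (h[2] = 0 is the target).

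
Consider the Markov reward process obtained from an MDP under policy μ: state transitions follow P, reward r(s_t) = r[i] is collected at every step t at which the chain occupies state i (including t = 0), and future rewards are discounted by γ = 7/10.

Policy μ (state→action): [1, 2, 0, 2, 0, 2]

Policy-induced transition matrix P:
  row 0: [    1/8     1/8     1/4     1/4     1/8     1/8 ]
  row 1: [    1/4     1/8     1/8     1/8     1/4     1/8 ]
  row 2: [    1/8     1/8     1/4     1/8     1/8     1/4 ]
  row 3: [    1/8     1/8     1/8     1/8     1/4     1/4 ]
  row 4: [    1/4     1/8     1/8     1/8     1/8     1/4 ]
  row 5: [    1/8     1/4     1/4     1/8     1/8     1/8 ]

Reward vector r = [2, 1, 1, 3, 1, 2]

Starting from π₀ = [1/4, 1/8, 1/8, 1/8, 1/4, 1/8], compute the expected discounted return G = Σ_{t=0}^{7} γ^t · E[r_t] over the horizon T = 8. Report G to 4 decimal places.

G = 5.1622

t=0: π = [0.2500, 0.1250, 0.1250, 0.1250, 0.2500, 0.1250], E[r] = 1.6250, γ^t·E[r] = 1.625000, running G = 1.625000
t=1: π = [0.1719, 0.1406, 0.1875, 0.1563, 0.1563, 0.1875], E[r] = 1.6719, γ^t·E[r] = 1.170313, running G = 2.795313
t=2: π = [0.1621, 0.1484, 0.1934, 0.1465, 0.1621, 0.1875], E[r] = 1.6426, γ^t·E[r] = 0.804863, running G = 3.600176
t=3: π = [0.1638, 0.1484, 0.1929, 0.1453, 0.1619, 0.1877], E[r] = 1.6421, γ^t·E[r] = 0.563237, running G = 4.163413
t=4: π = [0.1638, 0.1485, 0.1931, 0.1455, 0.1617, 0.1875], E[r] = 1.6422, γ^t·E[r] = 0.394302, running G = 4.557715
t=5: π = [0.1638, 0.1484, 0.1930, 0.1455, 0.1617, 0.1875], E[r] = 1.6423, γ^t·E[r] = 0.276013, running G = 4.833728
t=6: π = [0.1638, 0.1484, 0.1930, 0.1455, 0.1617, 0.1875], E[r] = 1.6422, γ^t·E[r] = 0.193209, running G = 5.026937
t=7: π = [0.1638, 0.1484, 0.1930, 0.1455, 0.1617, 0.1875], E[r] = 1.6422, γ^t·E[r] = 0.135246, running G = 5.162183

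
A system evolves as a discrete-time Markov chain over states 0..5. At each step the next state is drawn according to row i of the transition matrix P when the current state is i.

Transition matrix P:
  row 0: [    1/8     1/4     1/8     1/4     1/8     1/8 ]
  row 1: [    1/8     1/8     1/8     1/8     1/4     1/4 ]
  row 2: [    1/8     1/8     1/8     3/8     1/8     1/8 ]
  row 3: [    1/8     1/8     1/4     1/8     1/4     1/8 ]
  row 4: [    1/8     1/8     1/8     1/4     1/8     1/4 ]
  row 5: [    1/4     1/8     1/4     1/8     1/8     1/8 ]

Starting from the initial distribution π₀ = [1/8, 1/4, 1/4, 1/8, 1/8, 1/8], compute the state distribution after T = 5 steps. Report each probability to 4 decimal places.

π = [0.1455, 0.1432, 0.1714, 0.2072, 0.1688, 0.1640]

t=0: π = [0.1250, 0.2500, 0.2500, 0.1250, 0.1250, 0.1250]
t=1: π = [0.1406, 0.1406, 0.1563, 0.2188, 0.1719, 0.1719]
t=2: π = [0.1465, 0.1426, 0.1738, 0.2031, 0.1699, 0.1641]
t=3: π = [0.1455, 0.1433, 0.1709, 0.2080, 0.1682, 0.1641]
t=4: π = [0.1455, 0.1432, 0.1715, 0.2069, 0.1689, 0.1639]
t=5: π = [0.1455, 0.1432, 0.1714, 0.2072, 0.1688, 0.1640]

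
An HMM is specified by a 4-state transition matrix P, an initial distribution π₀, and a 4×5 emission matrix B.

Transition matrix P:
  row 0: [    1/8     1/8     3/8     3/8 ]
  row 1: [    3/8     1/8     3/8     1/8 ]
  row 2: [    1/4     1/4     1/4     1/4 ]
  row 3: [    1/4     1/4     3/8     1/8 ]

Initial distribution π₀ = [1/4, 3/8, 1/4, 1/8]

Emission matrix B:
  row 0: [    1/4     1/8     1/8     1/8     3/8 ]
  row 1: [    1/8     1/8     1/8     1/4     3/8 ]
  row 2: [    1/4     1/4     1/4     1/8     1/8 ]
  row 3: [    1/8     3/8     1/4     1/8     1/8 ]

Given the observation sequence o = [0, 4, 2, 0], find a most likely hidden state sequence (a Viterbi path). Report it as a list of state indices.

t=0: δ = [6.250e-02, 4.688e-02, 6.250e-02, 1.562e-02]  (obs o_0=0)
t=1: δ = [6.592e-03, 5.859e-03, 2.930e-03, 2.930e-03]  ψ = [1, 2, 0, 0]  (obs o_1=4)
t=2: δ = [2.747e-04, 1.030e-04, 6.180e-04, 6.180e-04]  ψ = [1, 0, 0, 0]  (obs o_2=2)
t=3: δ = [3.862e-05, 1.931e-05, 5.794e-05, 1.931e-05]  ψ = [2, 2, 3, 2]  (obs o_3=0)
backtrack: best end state = 2; path = [1, 0, 3, 2]

path = [1, 0, 3, 2]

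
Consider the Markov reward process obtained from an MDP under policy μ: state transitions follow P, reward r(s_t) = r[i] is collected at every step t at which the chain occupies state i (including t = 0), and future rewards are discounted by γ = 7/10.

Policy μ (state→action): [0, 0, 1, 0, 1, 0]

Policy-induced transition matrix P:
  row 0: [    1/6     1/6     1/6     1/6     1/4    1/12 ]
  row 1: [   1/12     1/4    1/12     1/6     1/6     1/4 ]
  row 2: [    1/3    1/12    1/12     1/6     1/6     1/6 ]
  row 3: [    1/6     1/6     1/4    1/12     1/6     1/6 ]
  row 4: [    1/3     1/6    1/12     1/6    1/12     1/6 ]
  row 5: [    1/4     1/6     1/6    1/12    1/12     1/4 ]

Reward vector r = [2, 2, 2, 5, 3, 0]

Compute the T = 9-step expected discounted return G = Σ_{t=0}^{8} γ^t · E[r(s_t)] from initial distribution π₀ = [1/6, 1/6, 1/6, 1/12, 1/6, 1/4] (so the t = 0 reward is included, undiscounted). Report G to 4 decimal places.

t=0: π = [0.1667, 0.1667, 0.1667, 0.0833, 0.1667, 0.2500], E[r] = 1.9167, γ^t·E[r] = 1.916667, running G = 1.916667
t=1: π = [0.2292, 0.1667, 0.1319, 0.1389, 0.1458, 0.1875], E[r] = 2.1875, γ^t·E[r] = 1.531250, running G = 3.447917
t=2: π = [0.2147, 0.1696, 0.1412, 0.1395, 0.1580, 0.1771], E[r] = 2.2222, γ^t·E[r] = 1.088889, running G = 4.536806
t=3: π = [0.2172, 0.1690, 0.1392, 0.1403, 0.1566, 0.1777], E[r] = 2.2222, γ^t·E[r] = 0.762206, running G = 5.299011
t=4: π = [0.2167, 0.1692, 0.1396, 0.1402, 0.1569, 0.1775], E[r] = 2.2225, γ^t·E[r] = 0.533621, running G = 5.832632
t=5: π = [0.2168, 0.1691, 0.1395, 0.1402, 0.1569, 0.1775], E[r] = 2.2225, γ^t·E[r] = 0.373530, running G = 6.206162
t=6: π = [0.2168, 0.1691, 0.1396, 0.1402, 0.1569, 0.1775], E[r] = 2.2225, γ^t·E[r] = 0.261472, running G = 6.467634
t=7: π = [0.2168, 0.1691, 0.1396, 0.1402, 0.1569, 0.1775], E[r] = 2.2225, γ^t·E[r] = 0.183030, running G = 6.650664
t=8: π = [0.2168, 0.1691, 0.1396, 0.1402, 0.1569, 0.1775], E[r] = 2.2225, γ^t·E[r] = 0.128121, running G = 6.778785

G = 6.7788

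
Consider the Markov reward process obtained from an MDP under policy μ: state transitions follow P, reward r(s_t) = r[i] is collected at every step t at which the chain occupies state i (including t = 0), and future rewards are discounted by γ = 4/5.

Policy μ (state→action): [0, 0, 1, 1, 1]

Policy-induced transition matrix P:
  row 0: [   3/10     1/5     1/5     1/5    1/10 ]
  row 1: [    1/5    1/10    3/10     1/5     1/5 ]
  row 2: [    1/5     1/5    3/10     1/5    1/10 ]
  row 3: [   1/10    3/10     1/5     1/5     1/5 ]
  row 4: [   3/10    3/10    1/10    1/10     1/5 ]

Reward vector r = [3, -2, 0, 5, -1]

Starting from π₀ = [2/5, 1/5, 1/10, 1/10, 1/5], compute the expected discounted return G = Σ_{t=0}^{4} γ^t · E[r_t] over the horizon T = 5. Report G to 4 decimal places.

G = 3.5333

t=0: π = [0.4000, 0.2000, 0.1000, 0.1000, 0.2000], E[r] = 1.1000, γ^t·E[r] = 1.100000, running G = 1.100000
t=1: π = [0.2500, 0.2100, 0.2100, 0.1800, 0.1500], E[r] = 1.0800, γ^t·E[r] = 0.864000, running G = 1.964000
t=2: π = [0.2220, 0.2120, 0.2270, 0.1850, 0.1540], E[r] = 1.0130, γ^t·E[r] = 0.648320, running G = 2.612320
t=3: π = [0.2191, 0.2127, 0.2285, 0.1846, 0.1551], E[r] = 0.9998, γ^t·E[r] = 0.511898, running G = 3.124218
t=4: π = [0.2190, 0.2127, 0.2286, 0.1845, 0.1552], E[r] = 0.9987, γ^t·E[r] = 0.409063, running G = 3.533281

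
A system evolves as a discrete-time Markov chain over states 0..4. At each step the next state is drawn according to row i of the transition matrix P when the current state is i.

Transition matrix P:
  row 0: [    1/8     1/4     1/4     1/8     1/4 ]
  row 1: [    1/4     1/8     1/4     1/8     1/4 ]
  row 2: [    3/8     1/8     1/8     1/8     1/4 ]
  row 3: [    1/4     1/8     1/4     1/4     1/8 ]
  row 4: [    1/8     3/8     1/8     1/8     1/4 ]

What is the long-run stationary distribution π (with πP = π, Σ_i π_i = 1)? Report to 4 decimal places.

Balance equations π_j = Σ_i π_i·P[i][j]:
  π_0 = 1/8·π_0 + 1/4·π_1 + 3/8·π_2 + 1/4·π_3 + 1/8·π_4
  π_1 = 1/4·π_0 + 1/8·π_1 + 1/8·π_2 + 1/8·π_3 + 3/8·π_4
  π_2 = 1/4·π_0 + 1/4·π_1 + 1/8·π_2 + 1/4·π_3 + 1/8·π_4
  π_3 = 1/8·π_0 + 1/8·π_1 + 1/8·π_2 + 1/4·π_3 + 1/8·π_4
  normalize: π_0 + π_1 + π_2 + π_3 + π_4 = 1
Solving the linear system gives exactly π = [55/252, 53/252, 11/56, 1/7, 13/56].

π = [0.2183, 0.2103, 0.1964, 0.1429, 0.2321]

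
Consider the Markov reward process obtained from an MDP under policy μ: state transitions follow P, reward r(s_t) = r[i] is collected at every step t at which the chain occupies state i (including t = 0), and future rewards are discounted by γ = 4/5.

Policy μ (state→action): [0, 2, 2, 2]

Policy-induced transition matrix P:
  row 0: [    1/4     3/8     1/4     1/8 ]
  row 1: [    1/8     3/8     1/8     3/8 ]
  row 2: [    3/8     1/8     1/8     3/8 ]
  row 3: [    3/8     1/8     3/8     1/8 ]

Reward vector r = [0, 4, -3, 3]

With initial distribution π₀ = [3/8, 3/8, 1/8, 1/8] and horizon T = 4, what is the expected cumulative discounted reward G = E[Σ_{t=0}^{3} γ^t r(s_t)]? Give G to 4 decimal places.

G = 3.9156

t=0: π = [0.3750, 0.3750, 0.1250, 0.1250], E[r] = 1.5000, γ^t·E[r] = 1.500000, running G = 1.500000
t=1: π = [0.2344, 0.3125, 0.2031, 0.2500], E[r] = 1.3906, γ^t·E[r] = 1.112500, running G = 2.612500
t=2: π = [0.2676, 0.2617, 0.2168, 0.2539], E[r] = 1.1582, γ^t·E[r] = 0.741250, running G = 3.353750
t=3: π = [0.2761, 0.2573, 0.2219, 0.2446], E[r] = 1.0974, γ^t·E[r] = 0.561875, running G = 3.915625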